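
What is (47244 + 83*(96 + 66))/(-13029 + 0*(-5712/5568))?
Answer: -20230/4343 ≈ -4.6581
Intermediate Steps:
(47244 + 83*(96 + 66))/(-13029 + 0*(-5712/5568)) = (47244 + 83*162)/(-13029 + 0*(-5712*1/5568)) = (47244 + 13446)/(-13029 + 0*(-119/116)) = 60690/(-13029 + 0) = 60690/(-13029) = 60690*(-1/13029) = -20230/4343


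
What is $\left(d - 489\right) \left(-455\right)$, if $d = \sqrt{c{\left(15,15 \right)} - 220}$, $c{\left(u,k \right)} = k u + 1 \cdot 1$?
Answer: $222495 - 455 \sqrt{6} \approx 2.2138 \cdot 10^{5}$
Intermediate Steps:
$c{\left(u,k \right)} = 1 + k u$ ($c{\left(u,k \right)} = k u + 1 = 1 + k u$)
$d = \sqrt{6}$ ($d = \sqrt{\left(1 + 15 \cdot 15\right) - 220} = \sqrt{\left(1 + 225\right) - 220} = \sqrt{226 - 220} = \sqrt{6} \approx 2.4495$)
$\left(d - 489\right) \left(-455\right) = \left(\sqrt{6} - 489\right) \left(-455\right) = \left(-489 + \sqrt{6}\right) \left(-455\right) = 222495 - 455 \sqrt{6}$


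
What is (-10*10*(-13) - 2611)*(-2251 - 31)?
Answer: 2991702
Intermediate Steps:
(-10*10*(-13) - 2611)*(-2251 - 31) = (-100*(-13) - 2611)*(-2282) = (1300 - 2611)*(-2282) = -1311*(-2282) = 2991702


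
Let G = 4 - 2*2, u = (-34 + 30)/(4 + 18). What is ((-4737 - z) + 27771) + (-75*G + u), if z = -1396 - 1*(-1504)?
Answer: 252184/11 ≈ 22926.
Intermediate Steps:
z = 108 (z = -1396 + 1504 = 108)
u = -2/11 (u = -4/22 = -4*1/22 = -2/11 ≈ -0.18182)
G = 0 (G = 4 - 4 = 0)
((-4737 - z) + 27771) + (-75*G + u) = ((-4737 - 1*108) + 27771) + (-75*0 - 2/11) = ((-4737 - 108) + 27771) + (0 - 2/11) = (-4845 + 27771) - 2/11 = 22926 - 2/11 = 252184/11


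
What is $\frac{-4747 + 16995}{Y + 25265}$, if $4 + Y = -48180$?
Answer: $- \frac{12248}{22919} \approx -0.5344$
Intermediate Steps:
$Y = -48184$ ($Y = -4 - 48180 = -48184$)
$\frac{-4747 + 16995}{Y + 25265} = \frac{-4747 + 16995}{-48184 + 25265} = \frac{12248}{-22919} = 12248 \left(- \frac{1}{22919}\right) = - \frac{12248}{22919}$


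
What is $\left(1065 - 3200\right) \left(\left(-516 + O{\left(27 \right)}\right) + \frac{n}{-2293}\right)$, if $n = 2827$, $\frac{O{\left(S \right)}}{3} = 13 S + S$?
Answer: $- \frac{3019417345}{2293} \approx -1.3168 \cdot 10^{6}$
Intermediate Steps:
$O{\left(S \right)} = 42 S$ ($O{\left(S \right)} = 3 \left(13 S + S\right) = 3 \cdot 14 S = 42 S$)
$\left(1065 - 3200\right) \left(\left(-516 + O{\left(27 \right)}\right) + \frac{n}{-2293}\right) = \left(1065 - 3200\right) \left(\left(-516 + 42 \cdot 27\right) + \frac{2827}{-2293}\right) = - 2135 \left(\left(-516 + 1134\right) + 2827 \left(- \frac{1}{2293}\right)\right) = - 2135 \left(618 - \frac{2827}{2293}\right) = \left(-2135\right) \frac{1414247}{2293} = - \frac{3019417345}{2293}$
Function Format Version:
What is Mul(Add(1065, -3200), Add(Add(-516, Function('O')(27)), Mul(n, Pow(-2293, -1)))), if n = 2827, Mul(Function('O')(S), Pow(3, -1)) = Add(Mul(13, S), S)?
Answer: Rational(-3019417345, 2293) ≈ -1.3168e+6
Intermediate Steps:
Function('O')(S) = Mul(42, S) (Function('O')(S) = Mul(3, Add(Mul(13, S), S)) = Mul(3, Mul(14, S)) = Mul(42, S))
Mul(Add(1065, -3200), Add(Add(-516, Function('O')(27)), Mul(n, Pow(-2293, -1)))) = Mul(Add(1065, -3200), Add(Add(-516, Mul(42, 27)), Mul(2827, Pow(-2293, -1)))) = Mul(-2135, Add(Add(-516, 1134), Mul(2827, Rational(-1, 2293)))) = Mul(-2135, Add(618, Rational(-2827, 2293))) = Mul(-2135, Rational(1414247, 2293)) = Rational(-3019417345, 2293)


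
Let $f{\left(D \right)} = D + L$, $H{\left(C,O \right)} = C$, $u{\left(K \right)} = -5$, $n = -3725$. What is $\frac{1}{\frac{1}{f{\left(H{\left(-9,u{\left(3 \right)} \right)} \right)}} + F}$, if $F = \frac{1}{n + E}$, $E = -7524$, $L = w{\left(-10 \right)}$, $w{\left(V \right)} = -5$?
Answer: $- \frac{22498}{1609} \approx -13.983$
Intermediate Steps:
$L = -5$
$f{\left(D \right)} = -5 + D$ ($f{\left(D \right)} = D - 5 = -5 + D$)
$F = - \frac{1}{11249}$ ($F = \frac{1}{-3725 - 7524} = \frac{1}{-11249} = - \frac{1}{11249} \approx -8.8897 \cdot 10^{-5}$)
$\frac{1}{\frac{1}{f{\left(H{\left(-9,u{\left(3 \right)} \right)} \right)}} + F} = \frac{1}{\frac{1}{-5 - 9} - \frac{1}{11249}} = \frac{1}{\frac{1}{-14} - \frac{1}{11249}} = \frac{1}{- \frac{1}{14} - \frac{1}{11249}} = \frac{1}{- \frac{1609}{22498}} = - \frac{22498}{1609}$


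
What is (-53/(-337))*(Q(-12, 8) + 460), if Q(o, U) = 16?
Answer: 25228/337 ≈ 74.860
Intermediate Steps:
(-53/(-337))*(Q(-12, 8) + 460) = (-53/(-337))*(16 + 460) = -53*(-1/337)*476 = (53/337)*476 = 25228/337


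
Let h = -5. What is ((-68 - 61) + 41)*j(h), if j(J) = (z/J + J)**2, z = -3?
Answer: -42592/25 ≈ -1703.7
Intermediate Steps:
j(J) = (J - 3/J)**2 (j(J) = (-3/J + J)**2 = (J - 3/J)**2)
((-68 - 61) + 41)*j(h) = ((-68 - 61) + 41)*((-3 + (-5)**2)**2/(-5)**2) = (-129 + 41)*((-3 + 25)**2/25) = -88*22**2/25 = -88*484/25 = -42592/25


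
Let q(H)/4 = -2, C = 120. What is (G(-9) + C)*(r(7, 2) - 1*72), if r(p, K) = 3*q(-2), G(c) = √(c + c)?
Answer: -11520 - 288*I*√2 ≈ -11520.0 - 407.29*I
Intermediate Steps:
G(c) = √2*√c (G(c) = √(2*c) = √2*√c)
q(H) = -8 (q(H) = 4*(-2) = -8)
r(p, K) = -24 (r(p, K) = 3*(-8) = -24)
(G(-9) + C)*(r(7, 2) - 1*72) = (√2*√(-9) + 120)*(-24 - 1*72) = (√2*(3*I) + 120)*(-24 - 72) = (3*I*√2 + 120)*(-96) = (120 + 3*I*√2)*(-96) = -11520 - 288*I*√2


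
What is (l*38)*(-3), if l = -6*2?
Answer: 1368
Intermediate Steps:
l = -12
(l*38)*(-3) = -12*38*(-3) = -456*(-3) = 1368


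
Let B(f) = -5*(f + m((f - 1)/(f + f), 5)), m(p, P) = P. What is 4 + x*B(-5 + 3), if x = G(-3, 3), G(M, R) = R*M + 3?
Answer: 94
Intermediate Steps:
G(M, R) = 3 + M*R (G(M, R) = M*R + 3 = 3 + M*R)
x = -6 (x = 3 - 3*3 = 3 - 9 = -6)
B(f) = -25 - 5*f (B(f) = -5*(f + 5) = -5*(5 + f) = -25 - 5*f)
4 + x*B(-5 + 3) = 4 - 6*(-25 - 5*(-5 + 3)) = 4 - 6*(-25 - 5*(-2)) = 4 - 6*(-25 + 10) = 4 - 6*(-15) = 4 + 90 = 94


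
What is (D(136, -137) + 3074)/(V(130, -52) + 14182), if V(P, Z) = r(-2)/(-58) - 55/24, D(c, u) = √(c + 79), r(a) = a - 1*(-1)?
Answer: 2139504/9869089 + 696*√215/9869089 ≈ 0.21782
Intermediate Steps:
r(a) = 1 + a (r(a) = a + 1 = 1 + a)
D(c, u) = √(79 + c)
V(P, Z) = -1583/696 (V(P, Z) = (1 - 2)/(-58) - 55/24 = -1*(-1/58) - 55*1/24 = 1/58 - 55/24 = -1583/696)
(D(136, -137) + 3074)/(V(130, -52) + 14182) = (√(79 + 136) + 3074)/(-1583/696 + 14182) = (√215 + 3074)/(9869089/696) = (3074 + √215)*(696/9869089) = 2139504/9869089 + 696*√215/9869089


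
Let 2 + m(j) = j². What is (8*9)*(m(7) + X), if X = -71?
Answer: -1728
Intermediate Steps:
m(j) = -2 + j²
(8*9)*(m(7) + X) = (8*9)*((-2 + 7²) - 71) = 72*((-2 + 49) - 71) = 72*(47 - 71) = 72*(-24) = -1728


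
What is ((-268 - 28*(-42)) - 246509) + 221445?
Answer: -24156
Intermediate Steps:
((-268 - 28*(-42)) - 246509) + 221445 = ((-268 + 1176) - 246509) + 221445 = (908 - 246509) + 221445 = -245601 + 221445 = -24156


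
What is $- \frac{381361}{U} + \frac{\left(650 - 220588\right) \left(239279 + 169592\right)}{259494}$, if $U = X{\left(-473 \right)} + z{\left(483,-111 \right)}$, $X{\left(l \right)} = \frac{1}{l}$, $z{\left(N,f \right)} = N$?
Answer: $- \frac{10295592146402033}{29641740126} \approx -3.4733 \cdot 10^{5}$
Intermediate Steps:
$U = \frac{228458}{473}$ ($U = \frac{1}{-473} + 483 = - \frac{1}{473} + 483 = \frac{228458}{473} \approx 483.0$)
$- \frac{381361}{U} + \frac{\left(650 - 220588\right) \left(239279 + 169592\right)}{259494} = - \frac{381361}{\frac{228458}{473}} + \frac{\left(650 - 220588\right) \left(239279 + 169592\right)}{259494} = \left(-381361\right) \frac{473}{228458} + \left(-219938\right) 408871 \cdot \frac{1}{259494} = - \frac{180383753}{228458} - \frac{44963134999}{129747} = - \frac{10295592146402033}{29641740126}$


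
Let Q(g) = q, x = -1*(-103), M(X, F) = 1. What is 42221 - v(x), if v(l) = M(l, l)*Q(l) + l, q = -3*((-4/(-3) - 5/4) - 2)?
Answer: 168449/4 ≈ 42112.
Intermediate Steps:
x = 103
q = 23/4 (q = -3*((-4*(-⅓) - 5*¼) - 2) = -3*((4/3 - 5/4) - 2) = -3*(1/12 - 2) = -3*(-23/12) = 23/4 ≈ 5.7500)
Q(g) = 23/4
v(l) = 23/4 + l (v(l) = 1*(23/4) + l = 23/4 + l)
42221 - v(x) = 42221 - (23/4 + 103) = 42221 - 1*435/4 = 42221 - 435/4 = 168449/4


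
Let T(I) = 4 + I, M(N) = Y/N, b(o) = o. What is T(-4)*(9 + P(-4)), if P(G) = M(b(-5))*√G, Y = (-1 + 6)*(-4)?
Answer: 0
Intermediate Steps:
Y = -20 (Y = 5*(-4) = -20)
M(N) = -20/N
P(G) = 4*√G (P(G) = (-20/(-5))*√G = (-20*(-⅕))*√G = 4*√G)
T(-4)*(9 + P(-4)) = (4 - 4)*(9 + 4*√(-4)) = 0*(9 + 4*(2*I)) = 0*(9 + 8*I) = 0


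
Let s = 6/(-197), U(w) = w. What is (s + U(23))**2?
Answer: 20475625/38809 ≈ 527.60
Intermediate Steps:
s = -6/197 (s = 6*(-1/197) = -6/197 ≈ -0.030457)
(s + U(23))**2 = (-6/197 + 23)**2 = (4525/197)**2 = 20475625/38809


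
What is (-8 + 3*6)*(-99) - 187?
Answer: -1177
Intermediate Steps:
(-8 + 3*6)*(-99) - 187 = (-8 + 18)*(-99) - 187 = 10*(-99) - 187 = -990 - 187 = -1177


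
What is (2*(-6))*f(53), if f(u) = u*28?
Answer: -17808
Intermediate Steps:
f(u) = 28*u
(2*(-6))*f(53) = (2*(-6))*(28*53) = -12*1484 = -17808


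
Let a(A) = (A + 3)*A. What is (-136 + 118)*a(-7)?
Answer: -504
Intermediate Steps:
a(A) = A*(3 + A) (a(A) = (3 + A)*A = A*(3 + A))
(-136 + 118)*a(-7) = (-136 + 118)*(-7*(3 - 7)) = -(-126)*(-4) = -18*28 = -504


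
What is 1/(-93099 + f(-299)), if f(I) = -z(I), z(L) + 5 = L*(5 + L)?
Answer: -1/181000 ≈ -5.5249e-6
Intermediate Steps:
z(L) = -5 + L*(5 + L)
f(I) = 5 - I**2 - 5*I (f(I) = -(-5 + I**2 + 5*I) = 5 - I**2 - 5*I)
1/(-93099 + f(-299)) = 1/(-93099 + (5 - 1*(-299)**2 - 5*(-299))) = 1/(-93099 + (5 - 1*89401 + 1495)) = 1/(-93099 + (5 - 89401 + 1495)) = 1/(-93099 - 87901) = 1/(-181000) = -1/181000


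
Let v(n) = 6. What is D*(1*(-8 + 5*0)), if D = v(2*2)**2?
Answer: -288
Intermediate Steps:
D = 36 (D = 6**2 = 36)
D*(1*(-8 + 5*0)) = 36*(1*(-8 + 5*0)) = 36*(1*(-8 + 0)) = 36*(1*(-8)) = 36*(-8) = -288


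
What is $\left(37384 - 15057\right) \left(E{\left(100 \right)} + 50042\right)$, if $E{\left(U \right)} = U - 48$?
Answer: $1118448738$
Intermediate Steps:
$E{\left(U \right)} = -48 + U$
$\left(37384 - 15057\right) \left(E{\left(100 \right)} + 50042\right) = \left(37384 - 15057\right) \left(\left(-48 + 100\right) + 50042\right) = 22327 \left(52 + 50042\right) = 22327 \cdot 50094 = 1118448738$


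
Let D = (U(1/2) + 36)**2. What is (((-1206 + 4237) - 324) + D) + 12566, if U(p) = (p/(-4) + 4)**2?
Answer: 73218433/4096 ≈ 17876.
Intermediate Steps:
U(p) = (4 - p/4)**2 (U(p) = (p*(-1/4) + 4)**2 = (-p/4 + 4)**2 = (4 - p/4)**2)
D = 10660225/4096 (D = ((-16 + 1/2)**2/16 + 36)**2 = ((-31/2)**2/16 + 36)**2 = ((1/16)*(961/4) + 36)**2 = (961/64 + 36)**2 = (3265/64)**2 = 10660225/4096 ≈ 2602.6)
(((-1206 + 4237) - 324) + D) + 12566 = (((-1206 + 4237) - 324) + 10660225/4096) + 12566 = ((3031 - 324) + 10660225/4096) + 12566 = (2707 + 10660225/4096) + 12566 = 21748097/4096 + 12566 = 73218433/4096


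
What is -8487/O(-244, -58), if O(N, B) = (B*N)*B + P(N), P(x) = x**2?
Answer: 2829/253760 ≈ 0.011148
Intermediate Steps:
O(N, B) = N**2 + N*B**2 (O(N, B) = (B*N)*B + N**2 = N*B**2 + N**2 = N**2 + N*B**2)
-8487/O(-244, -58) = -8487*(-1/(244*(-244 + (-58)**2))) = -8487*(-1/(244*(-244 + 3364))) = -8487/((-244*3120)) = -8487/(-761280) = -8487*(-1/761280) = 2829/253760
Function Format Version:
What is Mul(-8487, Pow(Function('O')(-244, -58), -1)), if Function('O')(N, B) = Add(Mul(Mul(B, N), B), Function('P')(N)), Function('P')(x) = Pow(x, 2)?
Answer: Rational(2829, 253760) ≈ 0.011148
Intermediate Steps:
Function('O')(N, B) = Add(Pow(N, 2), Mul(N, Pow(B, 2))) (Function('O')(N, B) = Add(Mul(Mul(B, N), B), Pow(N, 2)) = Add(Mul(N, Pow(B, 2)), Pow(N, 2)) = Add(Pow(N, 2), Mul(N, Pow(B, 2))))
Mul(-8487, Pow(Function('O')(-244, -58), -1)) = Mul(-8487, Pow(Mul(-244, Add(-244, Pow(-58, 2))), -1)) = Mul(-8487, Pow(Mul(-244, Add(-244, 3364)), -1)) = Mul(-8487, Pow(Mul(-244, 3120), -1)) = Mul(-8487, Pow(-761280, -1)) = Mul(-8487, Rational(-1, 761280)) = Rational(2829, 253760)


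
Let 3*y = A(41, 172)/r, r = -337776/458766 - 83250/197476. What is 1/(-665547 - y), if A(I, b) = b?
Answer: -8741243573/5817275592189599 ≈ -1.5026e-6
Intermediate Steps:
r = -8741243573/7549606218 (r = -337776*1/458766 - 83250*1/197476 = -56296/76461 - 41625/98738 = -8741243573/7549606218 ≈ -1.1578)
y = -432844089832/8741243573 (y = (172/(-8741243573/7549606218))/3 = (172*(-7549606218/8741243573))/3 = (⅓)*(-1298532269496/8741243573) = -432844089832/8741243573 ≈ -49.517)
1/(-665547 - y) = 1/(-665547 - 1*(-432844089832/8741243573)) = 1/(-665547 + 432844089832/8741243573) = 1/(-5817275592189599/8741243573) = -8741243573/5817275592189599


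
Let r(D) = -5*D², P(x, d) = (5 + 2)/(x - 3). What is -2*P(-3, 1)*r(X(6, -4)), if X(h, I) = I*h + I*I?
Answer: -2240/3 ≈ -746.67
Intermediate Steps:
P(x, d) = 7/(-3 + x)
X(h, I) = I² + I*h (X(h, I) = I*h + I² = I² + I*h)
-2*P(-3, 1)*r(X(6, -4)) = -2*7/(-3 - 3)*(-5*16*(-4 + 6)²) = -2*7/(-6)*(-5*(-4*2)²) = -2*7*(-⅙)*(-5*(-8)²) = -(-7)*(-5*64)/3 = -(-7)*(-320)/3 = -2*1120/3 = -2240/3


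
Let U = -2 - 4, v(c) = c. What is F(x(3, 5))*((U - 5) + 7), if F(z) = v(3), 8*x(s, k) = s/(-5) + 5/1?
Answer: -12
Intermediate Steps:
x(s, k) = 5/8 - s/40 (x(s, k) = (s/(-5) + 5/1)/8 = (s*(-1/5) + 5*1)/8 = (-s/5 + 5)/8 = (5 - s/5)/8 = 5/8 - s/40)
U = -6
F(z) = 3
F(x(3, 5))*((U - 5) + 7) = 3*((-6 - 5) + 7) = 3*(-11 + 7) = 3*(-4) = -12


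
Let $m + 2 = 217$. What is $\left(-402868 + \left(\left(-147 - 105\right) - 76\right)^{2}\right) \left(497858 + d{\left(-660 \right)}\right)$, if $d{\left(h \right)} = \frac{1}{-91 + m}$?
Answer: $- \frac{4557294625653}{31} \approx -1.4701 \cdot 10^{11}$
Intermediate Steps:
$m = 215$ ($m = -2 + 217 = 215$)
$d{\left(h \right)} = \frac{1}{124}$ ($d{\left(h \right)} = \frac{1}{-91 + 215} = \frac{1}{124}$)
$\left(-402868 + \left(\left(-147 - 105\right) - 76\right)^{2}\right) \left(497858 + d{\left(-660 \right)}\right) = \left(-402868 + \left(\left(-147 - 105\right) - 76\right)^{2}\right) \left(497858 + \frac{1}{124}\right) = \left(-402868 + \left(-252 - 76\right)^{2}\right) \frac{61734393}{124} = \left(-402868 + \left(-328\right)^{2}\right) \frac{61734393}{124} = \left(-402868 + 107584\right) \frac{61734393}{124} = \left(-295284\right) \frac{61734393}{124} = - \frac{4557294625653}{31}$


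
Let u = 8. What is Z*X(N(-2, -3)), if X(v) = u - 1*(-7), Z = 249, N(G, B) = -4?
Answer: 3735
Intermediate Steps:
X(v) = 15 (X(v) = 8 - 1*(-7) = 8 + 7 = 15)
Z*X(N(-2, -3)) = 249*15 = 3735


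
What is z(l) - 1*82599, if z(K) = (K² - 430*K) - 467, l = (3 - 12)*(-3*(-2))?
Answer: -56930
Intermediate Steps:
l = -54 (l = -9*6 = -54)
z(K) = -467 + K² - 430*K
z(l) - 1*82599 = (-467 + (-54)² - 430*(-54)) - 1*82599 = (-467 + 2916 + 23220) - 82599 = 25669 - 82599 = -56930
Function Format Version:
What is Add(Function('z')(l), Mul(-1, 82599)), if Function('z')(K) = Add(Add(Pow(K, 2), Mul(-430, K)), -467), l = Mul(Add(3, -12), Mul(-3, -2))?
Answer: -56930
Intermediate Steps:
l = -54 (l = Mul(-9, 6) = -54)
Function('z')(K) = Add(-467, Pow(K, 2), Mul(-430, K))
Add(Function('z')(l), Mul(-1, 82599)) = Add(Add(-467, Pow(-54, 2), Mul(-430, -54)), Mul(-1, 82599)) = Add(Add(-467, 2916, 23220), -82599) = Add(25669, -82599) = -56930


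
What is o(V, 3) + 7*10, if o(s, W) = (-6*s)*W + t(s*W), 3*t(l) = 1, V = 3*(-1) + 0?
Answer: 373/3 ≈ 124.33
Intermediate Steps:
V = -3 (V = -3 + 0 = -3)
t(l) = 1/3 (t(l) = (1/3)*1 = 1/3)
o(s, W) = 1/3 - 6*W*s (o(s, W) = (-6*s)*W + 1/3 = -6*W*s + 1/3 = 1/3 - 6*W*s)
o(V, 3) + 7*10 = (1/3 - 6*3*(-3)) + 7*10 = (1/3 + 54) + 70 = 163/3 + 70 = 373/3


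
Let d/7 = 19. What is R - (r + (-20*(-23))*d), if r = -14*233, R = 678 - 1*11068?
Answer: -68308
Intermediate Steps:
d = 133 (d = 7*19 = 133)
R = -10390 (R = 678 - 11068 = -10390)
r = -3262
R - (r + (-20*(-23))*d) = -10390 - (-3262 - 20*(-23)*133) = -10390 - (-3262 + 460*133) = -10390 - (-3262 + 61180) = -10390 - 1*57918 = -10390 - 57918 = -68308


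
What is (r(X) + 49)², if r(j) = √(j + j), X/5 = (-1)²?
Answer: (49 + √10)² ≈ 2720.9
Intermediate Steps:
X = 5 (X = 5*(-1)² = 5*1 = 5)
r(j) = √2*√j (r(j) = √(2*j) = √2*√j)
(r(X) + 49)² = (√2*√5 + 49)² = (√10 + 49)² = (49 + √10)²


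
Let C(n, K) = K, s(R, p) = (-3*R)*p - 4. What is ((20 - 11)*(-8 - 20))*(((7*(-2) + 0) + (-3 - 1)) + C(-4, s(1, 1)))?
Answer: 6300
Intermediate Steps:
s(R, p) = -4 - 3*R*p (s(R, p) = -3*R*p - 4 = -4 - 3*R*p)
((20 - 11)*(-8 - 20))*(((7*(-2) + 0) + (-3 - 1)) + C(-4, s(1, 1))) = ((20 - 11)*(-8 - 20))*(((7*(-2) + 0) + (-3 - 1)) + (-4 - 3*1*1)) = (9*(-28))*(((-14 + 0) - 4) + (-4 - 3)) = -252*((-14 - 4) - 7) = -252*(-18 - 7) = -252*(-25) = 6300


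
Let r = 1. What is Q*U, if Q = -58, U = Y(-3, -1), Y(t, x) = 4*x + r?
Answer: 174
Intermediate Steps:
Y(t, x) = 1 + 4*x (Y(t, x) = 4*x + 1 = 1 + 4*x)
U = -3 (U = 1 + 4*(-1) = 1 - 4 = -3)
Q*U = -58*(-3) = 174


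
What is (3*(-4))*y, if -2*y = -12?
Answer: -72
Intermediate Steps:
y = 6 (y = -½*(-12) = 6)
(3*(-4))*y = (3*(-4))*6 = -12*6 = -72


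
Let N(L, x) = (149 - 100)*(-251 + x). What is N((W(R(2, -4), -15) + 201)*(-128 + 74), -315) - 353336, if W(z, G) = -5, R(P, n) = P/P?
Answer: -381070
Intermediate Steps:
R(P, n) = 1
N(L, x) = -12299 + 49*x (N(L, x) = 49*(-251 + x) = -12299 + 49*x)
N((W(R(2, -4), -15) + 201)*(-128 + 74), -315) - 353336 = (-12299 + 49*(-315)) - 353336 = (-12299 - 15435) - 353336 = -27734 - 353336 = -381070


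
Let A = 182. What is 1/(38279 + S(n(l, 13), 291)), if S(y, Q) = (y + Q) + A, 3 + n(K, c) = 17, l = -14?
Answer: 1/38766 ≈ 2.5796e-5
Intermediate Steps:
n(K, c) = 14 (n(K, c) = -3 + 17 = 14)
S(y, Q) = 182 + Q + y (S(y, Q) = (y + Q) + 182 = (Q + y) + 182 = 182 + Q + y)
1/(38279 + S(n(l, 13), 291)) = 1/(38279 + (182 + 291 + 14)) = 1/(38279 + 487) = 1/38766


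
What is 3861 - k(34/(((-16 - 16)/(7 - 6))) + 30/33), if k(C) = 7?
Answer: 3854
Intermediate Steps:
3861 - k(34/(((-16 - 16)/(7 - 6))) + 30/33) = 3861 - 1*7 = 3861 - 7 = 3854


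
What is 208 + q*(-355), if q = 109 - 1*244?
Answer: 48133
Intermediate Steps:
q = -135 (q = 109 - 244 = -135)
208 + q*(-355) = 208 - 135*(-355) = 208 + 47925 = 48133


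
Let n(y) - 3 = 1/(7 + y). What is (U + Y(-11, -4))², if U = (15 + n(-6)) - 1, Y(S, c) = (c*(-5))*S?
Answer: 40804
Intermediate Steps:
n(y) = 3 + 1/(7 + y)
Y(S, c) = -5*S*c (Y(S, c) = (-5*c)*S = -5*S*c)
U = 18 (U = (15 + (22 + 3*(-6))/(7 - 6)) - 1 = (15 + (22 - 18)/1) - 1 = (15 + 1*4) - 1 = (15 + 4) - 1 = 19 - 1 = 18)
(U + Y(-11, -4))² = (18 - 5*(-11)*(-4))² = (18 - 220)² = (-202)² = 40804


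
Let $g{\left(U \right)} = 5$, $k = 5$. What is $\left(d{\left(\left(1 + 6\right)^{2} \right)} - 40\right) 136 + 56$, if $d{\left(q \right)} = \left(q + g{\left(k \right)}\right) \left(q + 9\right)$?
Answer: $420568$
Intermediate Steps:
$d{\left(q \right)} = \left(5 + q\right) \left(9 + q\right)$ ($d{\left(q \right)} = \left(q + 5\right) \left(q + 9\right) = \left(5 + q\right) \left(9 + q\right)$)
$\left(d{\left(\left(1 + 6\right)^{2} \right)} - 40\right) 136 + 56 = \left(\left(45 + \left(\left(1 + 6\right)^{2}\right)^{2} + 14 \left(1 + 6\right)^{2}\right) - 40\right) 136 + 56 = \left(\left(45 + \left(7^{2}\right)^{2} + 14 \cdot 7^{2}\right) - 40\right) 136 + 56 = \left(\left(45 + 49^{2} + 14 \cdot 49\right) - 40\right) 136 + 56 = \left(\left(45 + 2401 + 686\right) - 40\right) 136 + 56 = \left(3132 - 40\right) 136 + 56 = 3092 \cdot 136 + 56 = 420512 + 56 = 420568$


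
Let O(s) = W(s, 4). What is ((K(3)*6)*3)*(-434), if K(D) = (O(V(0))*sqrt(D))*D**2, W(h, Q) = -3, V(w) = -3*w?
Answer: 210924*sqrt(3) ≈ 3.6533e+5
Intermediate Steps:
O(s) = -3
K(D) = -3*D**(5/2) (K(D) = (-3*sqrt(D))*D**2 = -3*D**(5/2))
((K(3)*6)*3)*(-434) = ((-27*sqrt(3)*6)*3)*(-434) = (-162*sqrt(3)*3)*(-434) = -486*sqrt(3)*(-434) = 210924*sqrt(3)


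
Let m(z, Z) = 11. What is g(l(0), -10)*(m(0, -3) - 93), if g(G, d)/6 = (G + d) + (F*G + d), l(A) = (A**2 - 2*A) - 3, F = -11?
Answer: -4920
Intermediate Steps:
l(A) = -3 + A**2 - 2*A
g(G, d) = -60*G + 12*d (g(G, d) = 6*((G + d) + (-11*G + d)) = 6*((G + d) + (d - 11*G)) = 6*(-10*G + 2*d) = -60*G + 12*d)
g(l(0), -10)*(m(0, -3) - 93) = (-60*(-3 + 0**2 - 2*0) + 12*(-10))*(11 - 93) = (-60*(-3 + 0 + 0) - 120)*(-82) = (-60*(-3) - 120)*(-82) = (180 - 120)*(-82) = 60*(-82) = -4920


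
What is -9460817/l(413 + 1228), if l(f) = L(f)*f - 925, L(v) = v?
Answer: -9460817/2691956 ≈ -3.5145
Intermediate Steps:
l(f) = -925 + f² (l(f) = f*f - 925 = f² - 925 = -925 + f²)
-9460817/l(413 + 1228) = -9460817/(-925 + (413 + 1228)²) = -9460817/(-925 + 1641²) = -9460817/(-925 + 2692881) = -9460817/2691956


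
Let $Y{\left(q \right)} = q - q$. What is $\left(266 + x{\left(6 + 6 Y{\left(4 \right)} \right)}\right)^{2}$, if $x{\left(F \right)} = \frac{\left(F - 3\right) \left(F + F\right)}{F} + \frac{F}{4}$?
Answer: $\frac{299209}{4} \approx 74802.0$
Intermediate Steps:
$Y{\left(q \right)} = 0$
$x{\left(F \right)} = -6 + \frac{9 F}{4}$ ($x{\left(F \right)} = \frac{\left(-3 + F\right) 2 F}{F} + F \frac{1}{4} = \frac{2 F \left(-3 + F\right)}{F} + \frac{F}{4} = \left(-6 + 2 F\right) + \frac{F}{4} = -6 + \frac{9 F}{4}$)
$\left(266 + x{\left(6 + 6 Y{\left(4 \right)} \right)}\right)^{2} = \left(266 - \left(6 - \frac{9 \left(6 + 6 \cdot 0\right)}{4}\right)\right)^{2} = \left(266 - \left(6 - \frac{9 \left(6 + 0\right)}{4}\right)\right)^{2} = \left(266 + \left(-6 + \frac{9}{4} \cdot 6\right)\right)^{2} = \left(266 + \left(-6 + \frac{27}{2}\right)\right)^{2} = \left(266 + \frac{15}{2}\right)^{2} = \left(\frac{547}{2}\right)^{2} = \frac{299209}{4}$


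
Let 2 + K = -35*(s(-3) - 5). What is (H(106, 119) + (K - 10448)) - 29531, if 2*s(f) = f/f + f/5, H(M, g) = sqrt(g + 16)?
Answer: -39813 + 3*sqrt(15) ≈ -39801.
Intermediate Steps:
H(M, g) = sqrt(16 + g)
s(f) = 1/2 + f/10 (s(f) = (f/f + f/5)/2 = (1 + f*(1/5))/2 = (1 + f/5)/2 = 1/2 + f/10)
K = 166 (K = -2 - 35*((1/2 + (1/10)*(-3)) - 5) = -2 - 35*((1/2 - 3/10) - 5) = -2 - 35*(1/5 - 5) = -2 - 35*(-24/5) = -2 + 168 = 166)
(H(106, 119) + (K - 10448)) - 29531 = (sqrt(16 + 119) + (166 - 10448)) - 29531 = (sqrt(135) - 10282) - 29531 = (3*sqrt(15) - 10282) - 29531 = (-10282 + 3*sqrt(15)) - 29531 = -39813 + 3*sqrt(15)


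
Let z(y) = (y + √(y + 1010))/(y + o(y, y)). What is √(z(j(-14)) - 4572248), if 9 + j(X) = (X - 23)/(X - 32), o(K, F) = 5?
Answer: √(-2016360237 - 3*√2119818)/21 ≈ 2138.3*I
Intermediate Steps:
j(X) = -9 + (-23 + X)/(-32 + X) (j(X) = -9 + (X - 23)/(X - 32) = -9 + (-23 + X)/(-32 + X))
z(y) = (y + √(1010 + y))/(5 + y) (z(y) = (y + √(y + 1010))/(y + 5) = (y + √(1010 + y))/(5 + y))
√(z(j(-14)) - 4572248) = √(((265 - 8*(-14))/(-32 - 14) + √(1010 + (265 - 8*(-14))/(-32 - 14)))/(5 + (265 - 8*(-14))/(-32 - 14)) - 4572248) = √(((265 + 112)/(-46) + √(1010 + (265 + 112)/(-46)))/(5 + (265 + 112)/(-46)) - 4572248) = √((-1/46*377 + √(1010 - 1/46*377))/(5 - 1/46*377) - 4572248) = √((-377/46 + √(1010 - 377/46))/(5 - 377/46) - 4572248) = √((-377/46 + √(46083/46))/(-147/46) - 4572248) = √(-46*(-377/46 + √2119818/46)/147 - 4572248) = √((377/147 - √2119818/147) - 4572248) = √(-672120079/147 - √2119818/147)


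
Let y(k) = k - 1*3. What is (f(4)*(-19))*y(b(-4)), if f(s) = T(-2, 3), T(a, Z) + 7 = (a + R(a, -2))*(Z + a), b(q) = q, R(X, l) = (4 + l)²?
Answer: -665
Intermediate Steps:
T(a, Z) = -7 + (4 + a)*(Z + a) (T(a, Z) = -7 + (a + (4 - 2)²)*(Z + a) = -7 + (a + 2²)*(Z + a) = -7 + (a + 4)*(Z + a) = -7 + (4 + a)*(Z + a))
y(k) = -3 + k (y(k) = k - 3 = -3 + k)
f(s) = -5 (f(s) = -7 + (-2)² + 4*3 + 4*(-2) + 3*(-2) = -7 + 4 + 12 - 8 - 6 = -5)
(f(4)*(-19))*y(b(-4)) = (-5*(-19))*(-3 - 4) = 95*(-7) = -665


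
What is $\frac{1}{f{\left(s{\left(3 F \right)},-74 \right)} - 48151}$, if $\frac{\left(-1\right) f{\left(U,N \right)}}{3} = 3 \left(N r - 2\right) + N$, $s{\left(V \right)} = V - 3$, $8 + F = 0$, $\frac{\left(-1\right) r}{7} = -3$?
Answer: $- \frac{1}{33925} \approx -2.9477 \cdot 10^{-5}$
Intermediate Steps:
$r = 21$ ($r = \left(-7\right) \left(-3\right) = 21$)
$F = -8$ ($F = -8 + 0 = -8$)
$s{\left(V \right)} = -3 + V$
$f{\left(U,N \right)} = 18 - 192 N$ ($f{\left(U,N \right)} = - 3 \left(3 \left(N 21 - 2\right) + N\right) = - 3 \left(3 \left(21 N - 2\right) + N\right) = - 3 \left(3 \left(-2 + 21 N\right) + N\right) = - 3 \left(\left(-6 + 63 N\right) + N\right) = - 3 \left(-6 + 64 N\right) = 18 - 192 N$)
$\frac{1}{f{\left(s{\left(3 F \right)},-74 \right)} - 48151} = \frac{1}{\left(18 - -14208\right) - 48151} = \frac{1}{\left(18 + 14208\right) - 48151} = \frac{1}{14226 - 48151} = \frac{1}{-33925} = - \frac{1}{33925}$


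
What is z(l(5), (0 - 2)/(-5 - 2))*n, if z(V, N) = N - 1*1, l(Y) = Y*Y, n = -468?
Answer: 2340/7 ≈ 334.29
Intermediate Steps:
l(Y) = Y**2
z(V, N) = -1 + N (z(V, N) = N - 1 = -1 + N)
z(l(5), (0 - 2)/(-5 - 2))*n = (-1 + (0 - 2)/(-5 - 2))*(-468) = (-1 - 2/(-7))*(-468) = (-1 - 2*(-1/7))*(-468) = (-1 + 2/7)*(-468) = -5/7*(-468) = 2340/7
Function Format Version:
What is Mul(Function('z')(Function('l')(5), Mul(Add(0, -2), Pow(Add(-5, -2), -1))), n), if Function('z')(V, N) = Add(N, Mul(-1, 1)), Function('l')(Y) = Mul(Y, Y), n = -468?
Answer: Rational(2340, 7) ≈ 334.29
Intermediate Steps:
Function('l')(Y) = Pow(Y, 2)
Function('z')(V, N) = Add(-1, N) (Function('z')(V, N) = Add(N, -1) = Add(-1, N))
Mul(Function('z')(Function('l')(5), Mul(Add(0, -2), Pow(Add(-5, -2), -1))), n) = Mul(Add(-1, Mul(Add(0, -2), Pow(Add(-5, -2), -1))), -468) = Mul(Add(-1, Mul(-2, Pow(-7, -1))), -468) = Mul(Add(-1, Mul(-2, Rational(-1, 7))), -468) = Mul(Add(-1, Rational(2, 7)), -468) = Mul(Rational(-5, 7), -468) = Rational(2340, 7)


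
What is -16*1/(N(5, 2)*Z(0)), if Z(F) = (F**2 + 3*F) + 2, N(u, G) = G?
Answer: -4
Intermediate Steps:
Z(F) = 2 + F**2 + 3*F
-16*1/(N(5, 2)*Z(0)) = -16*1/(2*(2 + 0**2 + 3*0)) = -16*1/(2*(2 + 0 + 0)) = -16/(2*2) = -16/4 = -16*1/4 = -4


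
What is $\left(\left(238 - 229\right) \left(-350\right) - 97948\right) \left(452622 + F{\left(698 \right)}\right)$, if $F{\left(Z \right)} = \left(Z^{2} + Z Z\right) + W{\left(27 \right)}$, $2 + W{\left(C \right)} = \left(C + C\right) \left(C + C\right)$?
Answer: $-144564478512$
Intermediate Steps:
$W{\left(C \right)} = -2 + 4 C^{2}$ ($W{\left(C \right)} = -2 + \left(C + C\right) \left(C + C\right) = -2 + 2 C 2 C = -2 + 4 C^{2}$)
$F{\left(Z \right)} = 2914 + 2 Z^{2}$ ($F{\left(Z \right)} = \left(Z^{2} + Z Z\right) - \left(2 - 4 \cdot 27^{2}\right) = \left(Z^{2} + Z^{2}\right) + \left(-2 + 4 \cdot 729\right) = 2 Z^{2} + \left(-2 + 2916\right) = 2 Z^{2} + 2914 = 2914 + 2 Z^{2}$)
$\left(\left(238 - 229\right) \left(-350\right) - 97948\right) \left(452622 + F{\left(698 \right)}\right) = \left(\left(238 - 229\right) \left(-350\right) - 97948\right) \left(452622 + \left(2914 + 2 \cdot 698^{2}\right)\right) = \left(9 \left(-350\right) - 97948\right) \left(452622 + \left(2914 + 2 \cdot 487204\right)\right) = \left(-3150 - 97948\right) \left(452622 + \left(2914 + 974408\right)\right) = - 101098 \left(452622 + 977322\right) = \left(-101098\right) 1429944 = -144564478512$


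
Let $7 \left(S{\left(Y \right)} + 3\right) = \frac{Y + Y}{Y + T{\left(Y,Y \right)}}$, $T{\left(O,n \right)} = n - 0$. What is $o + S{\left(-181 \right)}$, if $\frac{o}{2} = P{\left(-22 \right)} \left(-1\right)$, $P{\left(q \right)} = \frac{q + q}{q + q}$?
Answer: $- \frac{34}{7} \approx -4.8571$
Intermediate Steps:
$T{\left(O,n \right)} = n$ ($T{\left(O,n \right)} = n + 0 = n$)
$S{\left(Y \right)} = - \frac{20}{7}$ ($S{\left(Y \right)} = -3 + \frac{\left(Y + Y\right) \frac{1}{Y + Y}}{7} = -3 + \frac{2 Y \frac{1}{2 Y}}{7} = -3 + \frac{1}{7} \cdot 1 = -3 + \frac{1}{7} = - \frac{20}{7}$)
$P{\left(q \right)} = 1$ ($P{\left(q \right)} = \frac{2 q}{2 q} = 2 q \frac{1}{2 q} = 1$)
$o = -2$ ($o = 2 \cdot 1 \left(-1\right) = 2 \left(-1\right) = -2$)
$o + S{\left(-181 \right)} = -2 - \frac{20}{7} = - \frac{34}{7}$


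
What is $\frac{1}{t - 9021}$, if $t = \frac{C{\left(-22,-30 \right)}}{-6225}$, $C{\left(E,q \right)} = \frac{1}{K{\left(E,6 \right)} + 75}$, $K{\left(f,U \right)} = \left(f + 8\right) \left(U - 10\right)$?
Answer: $- \frac{815475}{7356399976} \approx -0.00011085$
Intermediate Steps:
$K{\left(f,U \right)} = \left(-10 + U\right) \left(8 + f\right)$ ($K{\left(f,U \right)} = \left(8 + f\right) \left(-10 + U\right) = \left(-10 + U\right) \left(8 + f\right)$)
$C{\left(E,q \right)} = \frac{1}{43 - 4 E}$ ($C{\left(E,q \right)} = \frac{1}{\left(-80 - 10 E + 8 \cdot 6 + 6 E\right) + 75} = \frac{1}{\left(-80 - 10 E + 48 + 6 E\right) + 75} = \frac{1}{\left(-32 - 4 E\right) + 75} = \frac{1}{43 - 4 E}$)
$t = - \frac{1}{815475}$ ($t = \frac{\left(-1\right) \frac{1}{-43 + 4 \left(-22\right)}}{-6225} = - \frac{1}{-43 - 88} \left(- \frac{1}{6225}\right) = - \frac{1}{-131} \left(- \frac{1}{6225}\right) = \left(-1\right) \left(- \frac{1}{131}\right) \left(- \frac{1}{6225}\right) = \frac{1}{131} \left(- \frac{1}{6225}\right) = - \frac{1}{815475} \approx -1.2263 \cdot 10^{-6}$)
$\frac{1}{t - 9021} = \frac{1}{- \frac{1}{815475} - 9021} = \frac{1}{- \frac{7356399976}{815475}} = - \frac{815475}{7356399976}$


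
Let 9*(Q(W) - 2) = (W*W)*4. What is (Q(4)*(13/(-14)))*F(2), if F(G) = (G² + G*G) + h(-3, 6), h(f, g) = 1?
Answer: -533/7 ≈ -76.143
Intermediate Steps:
F(G) = 1 + 2*G² (F(G) = (G² + G*G) + 1 = (G² + G²) + 1 = 2*G² + 1 = 1 + 2*G²)
Q(W) = 2 + 4*W²/9 (Q(W) = 2 + ((W*W)*4)/9 = 2 + (W²*4)/9 = 2 + (4*W²)/9 = 2 + 4*W²/9)
(Q(4)*(13/(-14)))*F(2) = ((2 + (4/9)*4²)*(13/(-14)))*(1 + 2*2²) = ((2 + (4/9)*16)*(13*(-1/14)))*(1 + 2*4) = ((2 + 64/9)*(-13/14))*(1 + 8) = ((82/9)*(-13/14))*9 = -533/63*9 = -533/7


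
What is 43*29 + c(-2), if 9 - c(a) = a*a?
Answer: 1252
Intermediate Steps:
c(a) = 9 - a² (c(a) = 9 - a*a = 9 - a²)
43*29 + c(-2) = 43*29 + (9 - 1*(-2)²) = 1247 + (9 - 1*4) = 1247 + (9 - 4) = 1247 + 5 = 1252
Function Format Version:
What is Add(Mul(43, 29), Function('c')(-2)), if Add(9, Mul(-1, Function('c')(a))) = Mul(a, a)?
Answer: 1252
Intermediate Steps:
Function('c')(a) = Add(9, Mul(-1, Pow(a, 2))) (Function('c')(a) = Add(9, Mul(-1, Mul(a, a))) = Add(9, Mul(-1, Pow(a, 2))))
Add(Mul(43, 29), Function('c')(-2)) = Add(Mul(43, 29), Add(9, Mul(-1, Pow(-2, 2)))) = Add(1247, Add(9, Mul(-1, 4))) = Add(1247, Add(9, -4)) = Add(1247, 5) = 1252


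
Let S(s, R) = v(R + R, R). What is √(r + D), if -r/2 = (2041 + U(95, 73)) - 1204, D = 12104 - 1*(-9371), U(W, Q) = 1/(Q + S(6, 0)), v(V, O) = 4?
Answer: 5*√4695999/77 ≈ 140.72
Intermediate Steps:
S(s, R) = 4
U(W, Q) = 1/(4 + Q) (U(W, Q) = 1/(Q + 4) = 1/(4 + Q))
D = 21475 (D = 12104 + 9371 = 21475)
r = -128900/77 (r = -2*((2041 + 1/(4 + 73)) - 1204) = -2*((2041 + 1/77) - 1204) = -2*(157158/77 - 1204) = -2*64450/77 = -128900/77 ≈ -1674.0)
√(r + D) = √(-128900/77 + 21475) = √(1524675/77) = 5*√4695999/77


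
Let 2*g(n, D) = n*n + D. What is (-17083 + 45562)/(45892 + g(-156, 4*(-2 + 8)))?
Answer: 28479/58072 ≈ 0.49041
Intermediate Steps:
g(n, D) = D/2 + n**2/2 (g(n, D) = (n*n + D)/2 = (n**2 + D)/2 = (D + n**2)/2 = D/2 + n**2/2)
(-17083 + 45562)/(45892 + g(-156, 4*(-2 + 8))) = (-17083 + 45562)/(45892 + ((4*(-2 + 8))/2 + (1/2)*(-156)**2)) = 28479/(45892 + ((4*6)/2 + (1/2)*24336)) = 28479/(45892 + ((1/2)*24 + 12168)) = 28479/(45892 + (12 + 12168)) = 28479/(45892 + 12180) = 28479/58072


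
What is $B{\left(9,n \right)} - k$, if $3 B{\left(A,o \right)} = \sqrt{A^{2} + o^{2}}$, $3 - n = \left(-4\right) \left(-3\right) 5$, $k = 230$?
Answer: $-230 + \sqrt{370} \approx -210.76$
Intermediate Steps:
$n = -57$ ($n = 3 - \left(-4\right) \left(-3\right) 5 = 3 - 12 \cdot 5 = 3 - 60 = -57$)
$B{\left(A,o \right)} = \frac{\sqrt{A^{2} + o^{2}}}{3}$
$B{\left(9,n \right)} - k = \frac{\sqrt{9^{2} + \left(-57\right)^{2}}}{3} - 230 = \frac{\sqrt{81 + 3249}}{3} - 230 = \frac{\sqrt{3330}}{3} - 230 = \frac{3 \sqrt{370}}{3} - 230 = \sqrt{370} - 230 = -230 + \sqrt{370}$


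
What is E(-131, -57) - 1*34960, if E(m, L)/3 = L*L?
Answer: -25213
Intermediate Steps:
E(m, L) = 3*L² (E(m, L) = 3*(L*L) = 3*L²)
E(-131, -57) - 1*34960 = 3*(-57)² - 1*34960 = 3*3249 - 34960 = 9747 - 34960 = -25213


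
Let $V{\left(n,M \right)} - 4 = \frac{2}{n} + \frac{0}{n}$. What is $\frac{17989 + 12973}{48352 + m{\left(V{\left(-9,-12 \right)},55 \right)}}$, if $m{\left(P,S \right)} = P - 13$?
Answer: $\frac{278658}{435085} \approx 0.64047$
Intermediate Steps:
$V{\left(n,M \right)} = 4 + \frac{2}{n}$ ($V{\left(n,M \right)} = 4 + \left(\frac{2}{n} + \frac{0}{n}\right) = 4 + \left(\frac{2}{n} + 0\right) = 4 + \frac{2}{n}$)
$m{\left(P,S \right)} = -13 + P$ ($m{\left(P,S \right)} = P - 13 = -13 + P$)
$\frac{17989 + 12973}{48352 + m{\left(V{\left(-9,-12 \right)},55 \right)}} = \frac{17989 + 12973}{48352 - \left(9 + \frac{2}{9}\right)} = \frac{30962}{48352 + \left(-13 + \left(4 + 2 \left(- \frac{1}{9}\right)\right)\right)} = \frac{30962}{48352 + \left(-13 + \left(4 - \frac{2}{9}\right)\right)} = \frac{30962}{48352 + \left(-13 + \frac{34}{9}\right)} = \frac{30962}{48352 - \frac{83}{9}} = \frac{30962}{\frac{435085}{9}} = 30962 \cdot \frac{9}{435085} = \frac{278658}{435085}$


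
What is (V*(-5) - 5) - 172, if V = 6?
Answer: -207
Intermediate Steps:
(V*(-5) - 5) - 172 = (6*(-5) - 5) - 172 = (-30 - 5) - 172 = -35 - 172 = -207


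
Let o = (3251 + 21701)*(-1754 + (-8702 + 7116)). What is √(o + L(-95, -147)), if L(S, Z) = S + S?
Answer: I*√83339870 ≈ 9129.1*I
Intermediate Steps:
L(S, Z) = 2*S
o = -83339680 (o = 24952*(-1754 - 1586) = 24952*(-3340) = -83339680)
√(o + L(-95, -147)) = √(-83339680 + 2*(-95)) = √(-83339680 - 190) = √(-83339870) = I*√83339870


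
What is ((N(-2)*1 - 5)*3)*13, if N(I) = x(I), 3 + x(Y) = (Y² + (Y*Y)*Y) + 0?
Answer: -468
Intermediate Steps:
x(Y) = -3 + Y² + Y³ (x(Y) = -3 + ((Y² + (Y*Y)*Y) + 0) = -3 + ((Y² + Y²*Y) + 0) = -3 + ((Y² + Y³) + 0) = -3 + (Y² + Y³) = -3 + Y² + Y³)
N(I) = -3 + I² + I³
((N(-2)*1 - 5)*3)*13 = (((-3 + (-2)² + (-2)³)*1 - 5)*3)*13 = (((-3 + 4 - 8)*1 - 5)*3)*13 = ((-7*1 - 5)*3)*13 = ((-7 - 5)*3)*13 = -12*3*13 = -36*13 = -468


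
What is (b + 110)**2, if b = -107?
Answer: 9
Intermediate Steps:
(b + 110)**2 = (-107 + 110)**2 = 3**2 = 9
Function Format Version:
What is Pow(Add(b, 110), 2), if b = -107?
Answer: 9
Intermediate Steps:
Pow(Add(b, 110), 2) = Pow(Add(-107, 110), 2) = Pow(3, 2) = 9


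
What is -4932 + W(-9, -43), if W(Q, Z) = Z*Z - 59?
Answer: -3142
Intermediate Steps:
W(Q, Z) = -59 + Z² (W(Q, Z) = Z² - 59 = -59 + Z²)
-4932 + W(-9, -43) = -4932 + (-59 + (-43)²) = -4932 + (-59 + 1849) = -4932 + 1790 = -3142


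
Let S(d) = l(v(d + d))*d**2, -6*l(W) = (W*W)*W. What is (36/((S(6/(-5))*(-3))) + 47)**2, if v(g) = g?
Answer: 1404975289/746496 ≈ 1882.1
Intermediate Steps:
l(W) = -W**3/6 (l(W) = -W*W*W/6 = -W**2*W/6 = -W**3/6)
S(d) = -4*d**5/3 (S(d) = (-(d + d)**3/6)*d**2 = (-8*d**3/6)*d**2 = (-4*d**3/3)*d**2 = -4*d**5/3)
(36/((S(6/(-5))*(-3))) + 47)**2 = (36/((-4*(6/(-5))**5/3*(-3))) + 47)**2 = (36/((-4*(6*(-1/5))**5/3*(-3))) + 47)**2 = (36/((-4*(-6/5)**5/3*(-3))) + 47)**2 = (36/((-4/3*(-7776/3125)*(-3))) + 47)**2 = (36/(((10368/3125)*(-3))) + 47)**2 = (36/(-31104/3125) + 47)**2 = (36*(-3125/31104) + 47)**2 = (-3125/864 + 47)**2 = (37483/864)**2 = 1404975289/746496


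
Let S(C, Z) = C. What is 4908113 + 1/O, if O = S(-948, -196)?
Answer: 4652891123/948 ≈ 4.9081e+6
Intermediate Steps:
O = -948
4908113 + 1/O = 4908113 + 1/(-948) = 4908113 - 1/948 = 4652891123/948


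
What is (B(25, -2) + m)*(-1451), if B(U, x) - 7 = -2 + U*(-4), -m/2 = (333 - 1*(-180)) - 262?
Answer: 866247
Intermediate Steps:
m = -502 (m = -2*((333 - 1*(-180)) - 262) = -2*((333 + 180) - 262) = -2*(513 - 262) = -2*251 = -502)
B(U, x) = 5 - 4*U (B(U, x) = 7 + (-2 + U*(-4)) = 7 + (-2 - 4*U) = 5 - 4*U)
(B(25, -2) + m)*(-1451) = ((5 - 4*25) - 502)*(-1451) = ((5 - 100) - 502)*(-1451) = (-95 - 502)*(-1451) = -597*(-1451) = 866247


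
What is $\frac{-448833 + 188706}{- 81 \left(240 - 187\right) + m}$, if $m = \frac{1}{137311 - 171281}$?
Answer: $\frac{8836514190}{145833211} \approx 60.593$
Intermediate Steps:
$m = - \frac{1}{33970}$ ($m = \frac{1}{137311 - 171281} = \frac{1}{-33970} = - \frac{1}{33970} \approx -2.9438 \cdot 10^{-5}$)
$\frac{-448833 + 188706}{- 81 \left(240 - 187\right) + m} = \frac{-448833 + 188706}{- 81 \left(240 - 187\right) - \frac{1}{33970}} = - \frac{260127}{\left(-81\right) 53 - \frac{1}{33970}} = - \frac{260127}{-4293 - \frac{1}{33970}} = - \frac{260127}{- \frac{145833211}{33970}} = \left(-260127\right) \left(- \frac{33970}{145833211}\right) = \frac{8836514190}{145833211}$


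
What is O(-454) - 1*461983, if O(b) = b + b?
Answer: -462891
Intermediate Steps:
O(b) = 2*b
O(-454) - 1*461983 = 2*(-454) - 1*461983 = -908 - 461983 = -462891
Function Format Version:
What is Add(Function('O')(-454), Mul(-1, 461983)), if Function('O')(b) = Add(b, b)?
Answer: -462891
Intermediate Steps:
Function('O')(b) = Mul(2, b)
Add(Function('O')(-454), Mul(-1, 461983)) = Add(Mul(2, -454), Mul(-1, 461983)) = Add(-908, -461983) = -462891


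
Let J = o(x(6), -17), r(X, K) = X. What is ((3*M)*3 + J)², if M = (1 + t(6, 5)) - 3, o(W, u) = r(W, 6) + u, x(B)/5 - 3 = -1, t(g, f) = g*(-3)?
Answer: 34969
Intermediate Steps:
t(g, f) = -3*g
x(B) = 10 (x(B) = 15 + 5*(-1) = 15 - 5 = 10)
o(W, u) = W + u
J = -7 (J = 10 - 17 = -7)
M = -20 (M = (1 - 3*6) - 3 = (1 - 18) - 3 = -17 - 3 = -20)
((3*M)*3 + J)² = ((3*(-20))*3 - 7)² = (-60*3 - 7)² = (-180 - 7)² = (-187)² = 34969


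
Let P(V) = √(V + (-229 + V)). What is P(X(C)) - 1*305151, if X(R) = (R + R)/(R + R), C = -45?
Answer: -305151 + I*√227 ≈ -3.0515e+5 + 15.067*I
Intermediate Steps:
X(R) = 1 (X(R) = (2*R)/((2*R)) = (2*R)*(1/(2*R)) = 1)
P(V) = √(-229 + 2*V)
P(X(C)) - 1*305151 = √(-229 + 2*1) - 1*305151 = √(-229 + 2) - 305151 = √(-227) - 305151 = I*√227 - 305151 = -305151 + I*√227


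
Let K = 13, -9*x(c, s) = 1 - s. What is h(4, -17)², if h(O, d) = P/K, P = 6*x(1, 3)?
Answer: 16/1521 ≈ 0.010519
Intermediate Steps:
x(c, s) = -⅑ + s/9 (x(c, s) = -(1 - s)/9 = -⅑ + s/9)
P = 4/3 (P = 6*(-⅑ + (⅑)*3) = 6*(-⅑ + ⅓) = 6*(2/9) = 4/3 ≈ 1.3333)
h(O, d) = 4/39 (h(O, d) = (4/3)/13 = (4/3)*(1/13) = 4/39)
h(4, -17)² = (4/39)² = 16/1521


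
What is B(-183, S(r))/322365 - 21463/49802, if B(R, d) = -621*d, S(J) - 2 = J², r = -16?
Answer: -4966032277/5351473910 ≈ -0.92797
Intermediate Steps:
S(J) = 2 + J²
B(-183, S(r))/322365 - 21463/49802 = -621*(2 + (-16)²)/322365 - 21463/49802 = -621*(2 + 256)*(1/322365) - 21463*1/49802 = -621*258*(1/322365) - 21463/49802 = -160218*1/322365 - 21463/49802 = -53406/107455 - 21463/49802 = -4966032277/5351473910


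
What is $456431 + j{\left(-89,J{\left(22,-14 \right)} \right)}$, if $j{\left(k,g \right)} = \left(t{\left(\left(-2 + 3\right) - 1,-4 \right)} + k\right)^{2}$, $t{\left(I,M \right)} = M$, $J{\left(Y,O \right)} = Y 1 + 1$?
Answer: $465080$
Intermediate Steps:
$J{\left(Y,O \right)} = 1 + Y$ ($J{\left(Y,O \right)} = Y + 1 = 1 + Y$)
$j{\left(k,g \right)} = \left(-4 + k\right)^{2}$
$456431 + j{\left(-89,J{\left(22,-14 \right)} \right)} = 456431 + \left(-4 - 89\right)^{2} = 456431 + \left(-93\right)^{2} = 456431 + 8649 = 465080$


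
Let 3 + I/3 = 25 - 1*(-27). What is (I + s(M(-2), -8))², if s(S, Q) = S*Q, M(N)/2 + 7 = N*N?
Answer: 38025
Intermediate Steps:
M(N) = -14 + 2*N² (M(N) = -14 + 2*(N*N) = -14 + 2*N²)
s(S, Q) = Q*S
I = 147 (I = -9 + 3*(25 - 1*(-27)) = -9 + 3*(25 + 27) = -9 + 3*52 = -9 + 156 = 147)
(I + s(M(-2), -8))² = (147 - 8*(-14 + 2*(-2)²))² = (147 - 8*(-14 + 2*4))² = (147 - 8*(-14 + 8))² = (147 - 8*(-6))² = (147 + 48)² = 195² = 38025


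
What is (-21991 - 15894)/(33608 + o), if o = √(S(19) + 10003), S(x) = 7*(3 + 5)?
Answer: -254647816/225897521 + 7577*√10059/225897521 ≈ -1.1239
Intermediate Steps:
S(x) = 56 (S(x) = 7*8 = 56)
o = √10059 (o = √(56 + 10003) = √10059 ≈ 100.29)
(-21991 - 15894)/(33608 + o) = (-21991 - 15894)/(33608 + √10059) = -37885/(33608 + √10059)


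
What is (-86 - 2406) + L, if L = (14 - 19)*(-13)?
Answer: -2427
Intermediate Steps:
L = 65 (L = -5*(-13) = 65)
(-86 - 2406) + L = (-86 - 2406) + 65 = -2492 + 65 = -2427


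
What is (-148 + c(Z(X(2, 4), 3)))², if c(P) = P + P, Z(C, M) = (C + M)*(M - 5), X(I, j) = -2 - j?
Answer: 18496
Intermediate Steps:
Z(C, M) = (-5 + M)*(C + M) (Z(C, M) = (C + M)*(-5 + M) = (-5 + M)*(C + M))
c(P) = 2*P
(-148 + c(Z(X(2, 4), 3)))² = (-148 + 2*(3² - 5*(-2 - 1*4) - 5*3 + (-2 - 1*4)*3))² = (-148 + 2*(9 - 5*(-2 - 4) - 15 + (-2 - 4)*3))² = (-148 + 2*(9 - 5*(-6) - 15 - 6*3))² = (-148 + 2*(9 + 30 - 15 - 18))² = (-148 + 2*6)² = (-148 + 12)² = (-136)² = 18496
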